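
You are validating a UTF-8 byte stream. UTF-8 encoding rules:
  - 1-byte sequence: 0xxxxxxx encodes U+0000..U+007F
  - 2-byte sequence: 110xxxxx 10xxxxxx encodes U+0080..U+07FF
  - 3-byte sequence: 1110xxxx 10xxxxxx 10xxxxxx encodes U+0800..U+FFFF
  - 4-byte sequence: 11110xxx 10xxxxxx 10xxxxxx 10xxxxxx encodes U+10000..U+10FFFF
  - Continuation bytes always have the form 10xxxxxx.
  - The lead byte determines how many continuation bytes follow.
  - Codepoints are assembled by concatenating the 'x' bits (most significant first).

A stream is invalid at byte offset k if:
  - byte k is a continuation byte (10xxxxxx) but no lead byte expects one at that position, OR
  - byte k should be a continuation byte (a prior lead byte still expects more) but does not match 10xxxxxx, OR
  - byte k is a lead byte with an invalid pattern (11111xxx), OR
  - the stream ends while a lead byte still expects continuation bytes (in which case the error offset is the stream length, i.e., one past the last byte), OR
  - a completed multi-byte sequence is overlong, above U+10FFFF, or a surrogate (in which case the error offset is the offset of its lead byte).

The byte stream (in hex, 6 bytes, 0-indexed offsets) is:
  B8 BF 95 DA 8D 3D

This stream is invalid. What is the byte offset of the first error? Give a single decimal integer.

Answer: 0

Derivation:
Byte[0]=B8: INVALID lead byte (not 0xxx/110x/1110/11110)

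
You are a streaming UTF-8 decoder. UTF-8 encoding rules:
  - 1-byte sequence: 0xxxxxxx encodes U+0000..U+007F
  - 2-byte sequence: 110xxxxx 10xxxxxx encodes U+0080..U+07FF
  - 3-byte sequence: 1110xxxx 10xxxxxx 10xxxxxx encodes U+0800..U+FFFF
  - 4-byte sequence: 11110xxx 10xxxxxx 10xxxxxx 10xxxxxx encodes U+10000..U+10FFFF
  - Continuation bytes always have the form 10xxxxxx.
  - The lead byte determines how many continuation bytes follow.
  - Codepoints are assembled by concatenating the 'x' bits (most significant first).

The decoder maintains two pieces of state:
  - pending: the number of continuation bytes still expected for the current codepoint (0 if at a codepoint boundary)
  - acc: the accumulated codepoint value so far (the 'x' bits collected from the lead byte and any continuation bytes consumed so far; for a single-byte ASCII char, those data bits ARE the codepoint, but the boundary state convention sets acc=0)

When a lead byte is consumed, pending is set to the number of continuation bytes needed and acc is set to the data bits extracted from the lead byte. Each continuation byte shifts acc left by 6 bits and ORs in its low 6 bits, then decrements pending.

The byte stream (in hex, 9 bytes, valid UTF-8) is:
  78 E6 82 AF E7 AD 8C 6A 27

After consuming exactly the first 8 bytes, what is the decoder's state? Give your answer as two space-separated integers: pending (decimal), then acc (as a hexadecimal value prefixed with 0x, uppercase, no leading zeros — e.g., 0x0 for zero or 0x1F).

Answer: 0 0x0

Derivation:
Byte[0]=78: 1-byte. pending=0, acc=0x0
Byte[1]=E6: 3-byte lead. pending=2, acc=0x6
Byte[2]=82: continuation. acc=(acc<<6)|0x02=0x182, pending=1
Byte[3]=AF: continuation. acc=(acc<<6)|0x2F=0x60AF, pending=0
Byte[4]=E7: 3-byte lead. pending=2, acc=0x7
Byte[5]=AD: continuation. acc=(acc<<6)|0x2D=0x1ED, pending=1
Byte[6]=8C: continuation. acc=(acc<<6)|0x0C=0x7B4C, pending=0
Byte[7]=6A: 1-byte. pending=0, acc=0x0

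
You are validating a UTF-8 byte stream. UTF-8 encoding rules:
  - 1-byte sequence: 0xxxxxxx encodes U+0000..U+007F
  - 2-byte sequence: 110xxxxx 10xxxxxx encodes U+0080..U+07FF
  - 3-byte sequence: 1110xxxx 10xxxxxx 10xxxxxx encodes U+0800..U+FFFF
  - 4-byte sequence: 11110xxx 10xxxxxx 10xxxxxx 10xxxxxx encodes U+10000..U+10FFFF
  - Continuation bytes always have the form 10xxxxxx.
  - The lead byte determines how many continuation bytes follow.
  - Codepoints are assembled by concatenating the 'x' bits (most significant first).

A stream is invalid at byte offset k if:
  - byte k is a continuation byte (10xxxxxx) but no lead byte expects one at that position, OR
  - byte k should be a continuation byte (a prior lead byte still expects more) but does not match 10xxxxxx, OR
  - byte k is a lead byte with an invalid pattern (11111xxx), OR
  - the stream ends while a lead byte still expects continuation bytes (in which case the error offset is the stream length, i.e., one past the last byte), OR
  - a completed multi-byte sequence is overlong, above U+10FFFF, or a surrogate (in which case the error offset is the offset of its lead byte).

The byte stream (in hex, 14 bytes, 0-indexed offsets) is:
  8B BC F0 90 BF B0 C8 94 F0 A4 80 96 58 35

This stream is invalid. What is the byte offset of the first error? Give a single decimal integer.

Answer: 0

Derivation:
Byte[0]=8B: INVALID lead byte (not 0xxx/110x/1110/11110)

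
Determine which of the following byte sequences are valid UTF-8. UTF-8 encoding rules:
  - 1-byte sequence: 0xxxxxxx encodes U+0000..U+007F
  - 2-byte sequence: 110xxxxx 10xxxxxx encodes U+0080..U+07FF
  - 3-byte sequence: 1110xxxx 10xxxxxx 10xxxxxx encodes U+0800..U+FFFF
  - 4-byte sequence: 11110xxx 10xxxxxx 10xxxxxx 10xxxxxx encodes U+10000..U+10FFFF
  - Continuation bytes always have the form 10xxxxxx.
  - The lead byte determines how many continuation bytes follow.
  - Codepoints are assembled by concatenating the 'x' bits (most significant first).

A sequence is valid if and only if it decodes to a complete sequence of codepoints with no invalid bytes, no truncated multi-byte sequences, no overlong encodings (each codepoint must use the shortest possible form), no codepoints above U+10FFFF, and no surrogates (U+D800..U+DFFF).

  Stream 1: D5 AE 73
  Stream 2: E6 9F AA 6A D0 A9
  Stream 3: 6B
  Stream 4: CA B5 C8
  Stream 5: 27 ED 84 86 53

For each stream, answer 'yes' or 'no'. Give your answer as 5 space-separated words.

Stream 1: decodes cleanly. VALID
Stream 2: decodes cleanly. VALID
Stream 3: decodes cleanly. VALID
Stream 4: error at byte offset 3. INVALID
Stream 5: decodes cleanly. VALID

Answer: yes yes yes no yes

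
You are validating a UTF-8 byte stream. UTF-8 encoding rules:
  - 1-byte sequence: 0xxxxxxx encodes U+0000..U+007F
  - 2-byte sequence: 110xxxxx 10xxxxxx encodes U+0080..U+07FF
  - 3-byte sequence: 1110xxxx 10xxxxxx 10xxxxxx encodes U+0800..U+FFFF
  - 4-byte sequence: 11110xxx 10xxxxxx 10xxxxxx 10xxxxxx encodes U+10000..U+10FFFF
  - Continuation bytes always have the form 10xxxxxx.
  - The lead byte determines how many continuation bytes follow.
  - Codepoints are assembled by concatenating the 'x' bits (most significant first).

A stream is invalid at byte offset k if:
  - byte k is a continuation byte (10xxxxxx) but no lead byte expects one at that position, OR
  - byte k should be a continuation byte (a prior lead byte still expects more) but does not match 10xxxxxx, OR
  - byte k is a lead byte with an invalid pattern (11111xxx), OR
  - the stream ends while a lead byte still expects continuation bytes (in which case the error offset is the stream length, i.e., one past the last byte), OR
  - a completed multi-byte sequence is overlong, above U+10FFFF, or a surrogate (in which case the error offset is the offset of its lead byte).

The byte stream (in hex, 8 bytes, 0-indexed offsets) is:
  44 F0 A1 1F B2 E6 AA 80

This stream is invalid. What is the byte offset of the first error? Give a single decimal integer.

Byte[0]=44: 1-byte ASCII. cp=U+0044
Byte[1]=F0: 4-byte lead, need 3 cont bytes. acc=0x0
Byte[2]=A1: continuation. acc=(acc<<6)|0x21=0x21
Byte[3]=1F: expected 10xxxxxx continuation. INVALID

Answer: 3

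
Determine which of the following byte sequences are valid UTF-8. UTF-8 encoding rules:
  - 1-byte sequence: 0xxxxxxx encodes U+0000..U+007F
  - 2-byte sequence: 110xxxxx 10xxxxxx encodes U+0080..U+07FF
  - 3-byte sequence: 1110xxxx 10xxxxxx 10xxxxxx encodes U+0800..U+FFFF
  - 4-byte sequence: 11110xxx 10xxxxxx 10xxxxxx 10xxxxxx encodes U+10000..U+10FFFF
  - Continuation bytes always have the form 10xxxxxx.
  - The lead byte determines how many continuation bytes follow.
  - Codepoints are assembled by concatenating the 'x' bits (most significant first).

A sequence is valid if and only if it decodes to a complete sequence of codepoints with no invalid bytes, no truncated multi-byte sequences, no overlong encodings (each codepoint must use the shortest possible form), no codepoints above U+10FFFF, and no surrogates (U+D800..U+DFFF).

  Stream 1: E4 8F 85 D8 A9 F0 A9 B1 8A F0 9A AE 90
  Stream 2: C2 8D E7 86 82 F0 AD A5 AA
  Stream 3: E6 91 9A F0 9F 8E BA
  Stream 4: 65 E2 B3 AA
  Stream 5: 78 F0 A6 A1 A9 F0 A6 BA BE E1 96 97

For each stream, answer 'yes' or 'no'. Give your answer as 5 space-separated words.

Answer: yes yes yes yes yes

Derivation:
Stream 1: decodes cleanly. VALID
Stream 2: decodes cleanly. VALID
Stream 3: decodes cleanly. VALID
Stream 4: decodes cleanly. VALID
Stream 5: decodes cleanly. VALID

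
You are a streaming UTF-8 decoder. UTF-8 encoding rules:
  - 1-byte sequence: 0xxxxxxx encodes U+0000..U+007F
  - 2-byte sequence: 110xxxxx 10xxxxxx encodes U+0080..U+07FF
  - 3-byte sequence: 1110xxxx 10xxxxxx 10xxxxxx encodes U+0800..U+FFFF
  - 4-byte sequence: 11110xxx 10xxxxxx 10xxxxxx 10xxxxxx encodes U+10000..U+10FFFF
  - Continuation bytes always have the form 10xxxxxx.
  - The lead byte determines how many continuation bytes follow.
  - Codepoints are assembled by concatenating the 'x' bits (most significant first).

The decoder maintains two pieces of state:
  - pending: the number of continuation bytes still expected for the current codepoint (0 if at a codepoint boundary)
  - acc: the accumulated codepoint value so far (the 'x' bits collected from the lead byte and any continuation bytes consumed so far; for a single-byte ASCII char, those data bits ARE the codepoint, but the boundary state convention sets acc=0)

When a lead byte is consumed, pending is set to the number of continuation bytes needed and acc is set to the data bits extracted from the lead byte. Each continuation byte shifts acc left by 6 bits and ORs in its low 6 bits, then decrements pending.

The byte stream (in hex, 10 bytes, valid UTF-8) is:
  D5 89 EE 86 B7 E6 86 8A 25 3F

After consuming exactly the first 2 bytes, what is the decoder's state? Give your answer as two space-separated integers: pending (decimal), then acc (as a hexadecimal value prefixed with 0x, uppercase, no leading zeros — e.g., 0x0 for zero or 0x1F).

Byte[0]=D5: 2-byte lead. pending=1, acc=0x15
Byte[1]=89: continuation. acc=(acc<<6)|0x09=0x549, pending=0

Answer: 0 0x549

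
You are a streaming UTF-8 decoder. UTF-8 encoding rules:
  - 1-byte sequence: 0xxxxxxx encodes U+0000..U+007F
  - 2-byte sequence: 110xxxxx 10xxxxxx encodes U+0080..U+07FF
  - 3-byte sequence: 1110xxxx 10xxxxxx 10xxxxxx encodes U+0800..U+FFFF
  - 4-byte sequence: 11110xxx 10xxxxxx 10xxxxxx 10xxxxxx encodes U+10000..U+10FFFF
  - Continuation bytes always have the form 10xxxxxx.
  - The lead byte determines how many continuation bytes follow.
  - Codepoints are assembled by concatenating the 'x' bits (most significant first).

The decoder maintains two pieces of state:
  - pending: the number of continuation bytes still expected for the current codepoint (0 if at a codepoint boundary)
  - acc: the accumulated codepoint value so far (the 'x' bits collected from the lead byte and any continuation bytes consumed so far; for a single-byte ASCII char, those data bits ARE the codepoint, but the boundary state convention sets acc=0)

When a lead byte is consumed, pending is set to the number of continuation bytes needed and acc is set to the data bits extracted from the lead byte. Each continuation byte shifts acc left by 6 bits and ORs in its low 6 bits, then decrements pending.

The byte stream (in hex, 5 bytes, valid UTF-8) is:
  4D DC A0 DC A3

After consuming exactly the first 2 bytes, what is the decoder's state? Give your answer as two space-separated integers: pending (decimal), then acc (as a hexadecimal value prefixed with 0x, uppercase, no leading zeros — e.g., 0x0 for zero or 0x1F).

Byte[0]=4D: 1-byte. pending=0, acc=0x0
Byte[1]=DC: 2-byte lead. pending=1, acc=0x1C

Answer: 1 0x1C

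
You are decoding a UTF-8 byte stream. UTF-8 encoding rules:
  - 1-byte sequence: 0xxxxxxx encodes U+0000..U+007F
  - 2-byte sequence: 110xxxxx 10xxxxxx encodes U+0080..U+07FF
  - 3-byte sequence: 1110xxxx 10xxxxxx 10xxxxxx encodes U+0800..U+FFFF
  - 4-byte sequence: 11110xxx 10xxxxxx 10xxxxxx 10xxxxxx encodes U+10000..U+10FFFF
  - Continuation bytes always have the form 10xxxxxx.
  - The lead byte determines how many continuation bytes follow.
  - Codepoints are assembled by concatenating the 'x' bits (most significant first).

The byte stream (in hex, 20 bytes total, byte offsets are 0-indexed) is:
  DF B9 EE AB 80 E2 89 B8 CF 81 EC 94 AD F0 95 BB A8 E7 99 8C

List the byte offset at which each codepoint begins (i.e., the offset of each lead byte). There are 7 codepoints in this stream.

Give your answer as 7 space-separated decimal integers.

Answer: 0 2 5 8 10 13 17

Derivation:
Byte[0]=DF: 2-byte lead, need 1 cont bytes. acc=0x1F
Byte[1]=B9: continuation. acc=(acc<<6)|0x39=0x7F9
Completed: cp=U+07F9 (starts at byte 0)
Byte[2]=EE: 3-byte lead, need 2 cont bytes. acc=0xE
Byte[3]=AB: continuation. acc=(acc<<6)|0x2B=0x3AB
Byte[4]=80: continuation. acc=(acc<<6)|0x00=0xEAC0
Completed: cp=U+EAC0 (starts at byte 2)
Byte[5]=E2: 3-byte lead, need 2 cont bytes. acc=0x2
Byte[6]=89: continuation. acc=(acc<<6)|0x09=0x89
Byte[7]=B8: continuation. acc=(acc<<6)|0x38=0x2278
Completed: cp=U+2278 (starts at byte 5)
Byte[8]=CF: 2-byte lead, need 1 cont bytes. acc=0xF
Byte[9]=81: continuation. acc=(acc<<6)|0x01=0x3C1
Completed: cp=U+03C1 (starts at byte 8)
Byte[10]=EC: 3-byte lead, need 2 cont bytes. acc=0xC
Byte[11]=94: continuation. acc=(acc<<6)|0x14=0x314
Byte[12]=AD: continuation. acc=(acc<<6)|0x2D=0xC52D
Completed: cp=U+C52D (starts at byte 10)
Byte[13]=F0: 4-byte lead, need 3 cont bytes. acc=0x0
Byte[14]=95: continuation. acc=(acc<<6)|0x15=0x15
Byte[15]=BB: continuation. acc=(acc<<6)|0x3B=0x57B
Byte[16]=A8: continuation. acc=(acc<<6)|0x28=0x15EE8
Completed: cp=U+15EE8 (starts at byte 13)
Byte[17]=E7: 3-byte lead, need 2 cont bytes. acc=0x7
Byte[18]=99: continuation. acc=(acc<<6)|0x19=0x1D9
Byte[19]=8C: continuation. acc=(acc<<6)|0x0C=0x764C
Completed: cp=U+764C (starts at byte 17)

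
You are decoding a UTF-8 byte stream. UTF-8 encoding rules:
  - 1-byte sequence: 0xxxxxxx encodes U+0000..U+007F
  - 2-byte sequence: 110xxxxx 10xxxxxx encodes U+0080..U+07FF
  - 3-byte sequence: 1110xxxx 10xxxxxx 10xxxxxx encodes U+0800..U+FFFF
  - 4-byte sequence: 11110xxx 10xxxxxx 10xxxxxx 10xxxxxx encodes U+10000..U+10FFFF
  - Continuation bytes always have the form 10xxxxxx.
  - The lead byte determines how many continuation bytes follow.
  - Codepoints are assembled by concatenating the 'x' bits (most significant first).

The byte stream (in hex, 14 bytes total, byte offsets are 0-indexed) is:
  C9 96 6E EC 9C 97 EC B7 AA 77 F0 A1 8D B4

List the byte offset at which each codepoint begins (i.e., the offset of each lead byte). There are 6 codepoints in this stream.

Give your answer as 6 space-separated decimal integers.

Byte[0]=C9: 2-byte lead, need 1 cont bytes. acc=0x9
Byte[1]=96: continuation. acc=(acc<<6)|0x16=0x256
Completed: cp=U+0256 (starts at byte 0)
Byte[2]=6E: 1-byte ASCII. cp=U+006E
Byte[3]=EC: 3-byte lead, need 2 cont bytes. acc=0xC
Byte[4]=9C: continuation. acc=(acc<<6)|0x1C=0x31C
Byte[5]=97: continuation. acc=(acc<<6)|0x17=0xC717
Completed: cp=U+C717 (starts at byte 3)
Byte[6]=EC: 3-byte lead, need 2 cont bytes. acc=0xC
Byte[7]=B7: continuation. acc=(acc<<6)|0x37=0x337
Byte[8]=AA: continuation. acc=(acc<<6)|0x2A=0xCDEA
Completed: cp=U+CDEA (starts at byte 6)
Byte[9]=77: 1-byte ASCII. cp=U+0077
Byte[10]=F0: 4-byte lead, need 3 cont bytes. acc=0x0
Byte[11]=A1: continuation. acc=(acc<<6)|0x21=0x21
Byte[12]=8D: continuation. acc=(acc<<6)|0x0D=0x84D
Byte[13]=B4: continuation. acc=(acc<<6)|0x34=0x21374
Completed: cp=U+21374 (starts at byte 10)

Answer: 0 2 3 6 9 10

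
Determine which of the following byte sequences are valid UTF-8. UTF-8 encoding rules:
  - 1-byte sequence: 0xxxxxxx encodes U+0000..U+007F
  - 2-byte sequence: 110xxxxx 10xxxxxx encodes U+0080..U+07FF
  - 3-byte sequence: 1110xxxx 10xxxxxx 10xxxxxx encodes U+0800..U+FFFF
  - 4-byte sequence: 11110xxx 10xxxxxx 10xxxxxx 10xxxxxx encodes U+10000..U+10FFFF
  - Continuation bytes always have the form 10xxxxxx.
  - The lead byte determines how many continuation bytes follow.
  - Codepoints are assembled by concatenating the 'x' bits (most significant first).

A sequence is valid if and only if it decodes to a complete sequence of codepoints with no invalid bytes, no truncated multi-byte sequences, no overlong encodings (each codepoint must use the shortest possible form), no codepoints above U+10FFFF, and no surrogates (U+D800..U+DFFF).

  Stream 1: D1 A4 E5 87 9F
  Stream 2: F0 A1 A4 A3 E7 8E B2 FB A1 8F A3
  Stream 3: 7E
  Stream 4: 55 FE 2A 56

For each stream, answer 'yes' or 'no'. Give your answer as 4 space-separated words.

Stream 1: decodes cleanly. VALID
Stream 2: error at byte offset 7. INVALID
Stream 3: decodes cleanly. VALID
Stream 4: error at byte offset 1. INVALID

Answer: yes no yes no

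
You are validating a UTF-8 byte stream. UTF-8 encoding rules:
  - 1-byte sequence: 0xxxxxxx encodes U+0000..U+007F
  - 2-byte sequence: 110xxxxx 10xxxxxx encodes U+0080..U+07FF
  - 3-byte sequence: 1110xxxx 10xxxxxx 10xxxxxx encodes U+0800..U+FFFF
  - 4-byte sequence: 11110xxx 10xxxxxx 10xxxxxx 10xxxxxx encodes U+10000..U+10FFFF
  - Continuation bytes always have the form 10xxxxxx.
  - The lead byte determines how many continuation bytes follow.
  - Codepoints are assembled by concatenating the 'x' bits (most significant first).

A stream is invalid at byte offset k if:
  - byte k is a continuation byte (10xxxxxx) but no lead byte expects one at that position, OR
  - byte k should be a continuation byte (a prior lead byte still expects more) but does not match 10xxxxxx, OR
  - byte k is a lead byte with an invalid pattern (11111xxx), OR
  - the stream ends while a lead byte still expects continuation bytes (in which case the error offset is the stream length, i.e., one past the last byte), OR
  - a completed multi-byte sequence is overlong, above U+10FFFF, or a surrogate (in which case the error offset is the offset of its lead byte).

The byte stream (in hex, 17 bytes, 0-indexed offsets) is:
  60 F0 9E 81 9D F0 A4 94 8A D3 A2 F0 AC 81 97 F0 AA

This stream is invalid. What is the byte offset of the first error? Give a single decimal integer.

Answer: 17

Derivation:
Byte[0]=60: 1-byte ASCII. cp=U+0060
Byte[1]=F0: 4-byte lead, need 3 cont bytes. acc=0x0
Byte[2]=9E: continuation. acc=(acc<<6)|0x1E=0x1E
Byte[3]=81: continuation. acc=(acc<<6)|0x01=0x781
Byte[4]=9D: continuation. acc=(acc<<6)|0x1D=0x1E05D
Completed: cp=U+1E05D (starts at byte 1)
Byte[5]=F0: 4-byte lead, need 3 cont bytes. acc=0x0
Byte[6]=A4: continuation. acc=(acc<<6)|0x24=0x24
Byte[7]=94: continuation. acc=(acc<<6)|0x14=0x914
Byte[8]=8A: continuation. acc=(acc<<6)|0x0A=0x2450A
Completed: cp=U+2450A (starts at byte 5)
Byte[9]=D3: 2-byte lead, need 1 cont bytes. acc=0x13
Byte[10]=A2: continuation. acc=(acc<<6)|0x22=0x4E2
Completed: cp=U+04E2 (starts at byte 9)
Byte[11]=F0: 4-byte lead, need 3 cont bytes. acc=0x0
Byte[12]=AC: continuation. acc=(acc<<6)|0x2C=0x2C
Byte[13]=81: continuation. acc=(acc<<6)|0x01=0xB01
Byte[14]=97: continuation. acc=(acc<<6)|0x17=0x2C057
Completed: cp=U+2C057 (starts at byte 11)
Byte[15]=F0: 4-byte lead, need 3 cont bytes. acc=0x0
Byte[16]=AA: continuation. acc=(acc<<6)|0x2A=0x2A
Byte[17]: stream ended, expected continuation. INVALID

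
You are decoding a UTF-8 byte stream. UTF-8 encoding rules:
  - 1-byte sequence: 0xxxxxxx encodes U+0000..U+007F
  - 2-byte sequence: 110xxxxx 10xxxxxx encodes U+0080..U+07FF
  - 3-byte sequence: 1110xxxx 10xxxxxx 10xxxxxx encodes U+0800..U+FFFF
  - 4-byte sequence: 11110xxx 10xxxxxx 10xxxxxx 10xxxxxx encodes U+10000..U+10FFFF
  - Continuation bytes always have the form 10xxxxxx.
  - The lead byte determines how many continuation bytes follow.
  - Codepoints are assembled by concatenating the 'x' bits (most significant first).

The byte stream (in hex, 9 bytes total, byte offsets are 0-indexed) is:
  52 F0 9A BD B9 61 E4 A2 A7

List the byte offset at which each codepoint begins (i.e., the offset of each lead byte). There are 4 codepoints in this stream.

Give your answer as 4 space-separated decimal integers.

Byte[0]=52: 1-byte ASCII. cp=U+0052
Byte[1]=F0: 4-byte lead, need 3 cont bytes. acc=0x0
Byte[2]=9A: continuation. acc=(acc<<6)|0x1A=0x1A
Byte[3]=BD: continuation. acc=(acc<<6)|0x3D=0x6BD
Byte[4]=B9: continuation. acc=(acc<<6)|0x39=0x1AF79
Completed: cp=U+1AF79 (starts at byte 1)
Byte[5]=61: 1-byte ASCII. cp=U+0061
Byte[6]=E4: 3-byte lead, need 2 cont bytes. acc=0x4
Byte[7]=A2: continuation. acc=(acc<<6)|0x22=0x122
Byte[8]=A7: continuation. acc=(acc<<6)|0x27=0x48A7
Completed: cp=U+48A7 (starts at byte 6)

Answer: 0 1 5 6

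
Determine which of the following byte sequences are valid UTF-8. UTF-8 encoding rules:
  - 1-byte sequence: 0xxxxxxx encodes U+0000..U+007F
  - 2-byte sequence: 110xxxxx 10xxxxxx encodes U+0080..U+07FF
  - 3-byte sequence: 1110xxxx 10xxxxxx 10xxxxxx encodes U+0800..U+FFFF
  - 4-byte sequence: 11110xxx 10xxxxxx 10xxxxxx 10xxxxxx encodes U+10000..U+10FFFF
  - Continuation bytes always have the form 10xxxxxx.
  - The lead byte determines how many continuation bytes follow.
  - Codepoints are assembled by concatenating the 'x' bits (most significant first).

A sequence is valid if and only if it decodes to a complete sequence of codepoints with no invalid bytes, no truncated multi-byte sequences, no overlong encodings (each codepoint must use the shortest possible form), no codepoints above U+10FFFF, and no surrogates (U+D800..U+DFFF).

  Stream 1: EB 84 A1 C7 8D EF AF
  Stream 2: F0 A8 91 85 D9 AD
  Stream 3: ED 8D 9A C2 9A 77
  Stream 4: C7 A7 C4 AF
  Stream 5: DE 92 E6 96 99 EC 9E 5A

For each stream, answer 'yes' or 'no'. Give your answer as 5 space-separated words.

Answer: no yes yes yes no

Derivation:
Stream 1: error at byte offset 7. INVALID
Stream 2: decodes cleanly. VALID
Stream 3: decodes cleanly. VALID
Stream 4: decodes cleanly. VALID
Stream 5: error at byte offset 7. INVALID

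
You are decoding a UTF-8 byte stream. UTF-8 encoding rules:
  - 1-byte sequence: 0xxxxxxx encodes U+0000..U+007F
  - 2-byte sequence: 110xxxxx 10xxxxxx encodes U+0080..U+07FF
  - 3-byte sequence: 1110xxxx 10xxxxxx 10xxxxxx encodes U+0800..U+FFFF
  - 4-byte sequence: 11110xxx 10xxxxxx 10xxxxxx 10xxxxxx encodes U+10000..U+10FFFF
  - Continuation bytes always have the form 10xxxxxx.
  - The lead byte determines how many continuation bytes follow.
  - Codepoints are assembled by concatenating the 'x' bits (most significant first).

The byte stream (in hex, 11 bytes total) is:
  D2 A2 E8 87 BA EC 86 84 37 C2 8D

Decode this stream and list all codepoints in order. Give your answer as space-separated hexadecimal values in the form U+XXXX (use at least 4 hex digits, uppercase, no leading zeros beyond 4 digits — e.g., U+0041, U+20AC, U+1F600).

Byte[0]=D2: 2-byte lead, need 1 cont bytes. acc=0x12
Byte[1]=A2: continuation. acc=(acc<<6)|0x22=0x4A2
Completed: cp=U+04A2 (starts at byte 0)
Byte[2]=E8: 3-byte lead, need 2 cont bytes. acc=0x8
Byte[3]=87: continuation. acc=(acc<<6)|0x07=0x207
Byte[4]=BA: continuation. acc=(acc<<6)|0x3A=0x81FA
Completed: cp=U+81FA (starts at byte 2)
Byte[5]=EC: 3-byte lead, need 2 cont bytes. acc=0xC
Byte[6]=86: continuation. acc=(acc<<6)|0x06=0x306
Byte[7]=84: continuation. acc=(acc<<6)|0x04=0xC184
Completed: cp=U+C184 (starts at byte 5)
Byte[8]=37: 1-byte ASCII. cp=U+0037
Byte[9]=C2: 2-byte lead, need 1 cont bytes. acc=0x2
Byte[10]=8D: continuation. acc=(acc<<6)|0x0D=0x8D
Completed: cp=U+008D (starts at byte 9)

Answer: U+04A2 U+81FA U+C184 U+0037 U+008D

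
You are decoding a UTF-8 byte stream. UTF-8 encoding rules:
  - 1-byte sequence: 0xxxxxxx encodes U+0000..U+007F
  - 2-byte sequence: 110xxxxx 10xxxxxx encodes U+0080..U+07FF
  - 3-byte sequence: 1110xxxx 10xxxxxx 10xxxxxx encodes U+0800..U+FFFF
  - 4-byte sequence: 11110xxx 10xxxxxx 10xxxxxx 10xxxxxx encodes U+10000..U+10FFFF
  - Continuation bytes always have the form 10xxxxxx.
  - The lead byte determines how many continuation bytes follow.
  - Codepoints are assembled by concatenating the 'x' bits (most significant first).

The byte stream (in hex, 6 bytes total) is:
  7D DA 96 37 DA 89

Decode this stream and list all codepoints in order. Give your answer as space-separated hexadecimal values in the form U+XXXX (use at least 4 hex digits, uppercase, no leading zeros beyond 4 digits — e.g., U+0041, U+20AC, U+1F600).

Byte[0]=7D: 1-byte ASCII. cp=U+007D
Byte[1]=DA: 2-byte lead, need 1 cont bytes. acc=0x1A
Byte[2]=96: continuation. acc=(acc<<6)|0x16=0x696
Completed: cp=U+0696 (starts at byte 1)
Byte[3]=37: 1-byte ASCII. cp=U+0037
Byte[4]=DA: 2-byte lead, need 1 cont bytes. acc=0x1A
Byte[5]=89: continuation. acc=(acc<<6)|0x09=0x689
Completed: cp=U+0689 (starts at byte 4)

Answer: U+007D U+0696 U+0037 U+0689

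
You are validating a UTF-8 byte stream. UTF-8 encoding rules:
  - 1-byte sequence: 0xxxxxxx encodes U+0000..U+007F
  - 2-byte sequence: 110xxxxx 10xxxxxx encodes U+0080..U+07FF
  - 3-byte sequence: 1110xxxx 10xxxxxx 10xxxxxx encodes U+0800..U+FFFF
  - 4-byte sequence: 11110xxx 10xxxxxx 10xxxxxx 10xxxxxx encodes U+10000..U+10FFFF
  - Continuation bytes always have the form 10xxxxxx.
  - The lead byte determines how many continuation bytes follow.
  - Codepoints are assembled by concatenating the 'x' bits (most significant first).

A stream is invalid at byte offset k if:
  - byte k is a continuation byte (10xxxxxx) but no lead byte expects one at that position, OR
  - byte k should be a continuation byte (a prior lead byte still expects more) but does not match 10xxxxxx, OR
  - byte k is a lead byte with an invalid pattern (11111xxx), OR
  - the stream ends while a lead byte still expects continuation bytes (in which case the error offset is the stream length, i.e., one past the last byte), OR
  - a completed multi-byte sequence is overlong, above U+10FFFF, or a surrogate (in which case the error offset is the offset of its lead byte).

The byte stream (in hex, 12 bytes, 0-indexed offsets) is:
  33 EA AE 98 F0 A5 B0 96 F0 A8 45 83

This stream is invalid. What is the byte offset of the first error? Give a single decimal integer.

Answer: 10

Derivation:
Byte[0]=33: 1-byte ASCII. cp=U+0033
Byte[1]=EA: 3-byte lead, need 2 cont bytes. acc=0xA
Byte[2]=AE: continuation. acc=(acc<<6)|0x2E=0x2AE
Byte[3]=98: continuation. acc=(acc<<6)|0x18=0xAB98
Completed: cp=U+AB98 (starts at byte 1)
Byte[4]=F0: 4-byte lead, need 3 cont bytes. acc=0x0
Byte[5]=A5: continuation. acc=(acc<<6)|0x25=0x25
Byte[6]=B0: continuation. acc=(acc<<6)|0x30=0x970
Byte[7]=96: continuation. acc=(acc<<6)|0x16=0x25C16
Completed: cp=U+25C16 (starts at byte 4)
Byte[8]=F0: 4-byte lead, need 3 cont bytes. acc=0x0
Byte[9]=A8: continuation. acc=(acc<<6)|0x28=0x28
Byte[10]=45: expected 10xxxxxx continuation. INVALID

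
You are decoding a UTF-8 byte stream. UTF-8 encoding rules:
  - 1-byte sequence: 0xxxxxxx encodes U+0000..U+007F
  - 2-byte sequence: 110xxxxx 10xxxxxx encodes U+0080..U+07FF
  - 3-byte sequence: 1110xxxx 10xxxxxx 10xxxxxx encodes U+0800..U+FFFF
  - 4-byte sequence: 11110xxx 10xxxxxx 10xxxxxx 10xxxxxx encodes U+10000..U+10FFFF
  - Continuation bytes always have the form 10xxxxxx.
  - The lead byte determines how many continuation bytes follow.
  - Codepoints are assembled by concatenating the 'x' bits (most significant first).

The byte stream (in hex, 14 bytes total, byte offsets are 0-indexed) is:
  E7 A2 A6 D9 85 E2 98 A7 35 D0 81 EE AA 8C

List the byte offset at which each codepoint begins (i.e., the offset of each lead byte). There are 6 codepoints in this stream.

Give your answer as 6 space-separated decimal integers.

Answer: 0 3 5 8 9 11

Derivation:
Byte[0]=E7: 3-byte lead, need 2 cont bytes. acc=0x7
Byte[1]=A2: continuation. acc=(acc<<6)|0x22=0x1E2
Byte[2]=A6: continuation. acc=(acc<<6)|0x26=0x78A6
Completed: cp=U+78A6 (starts at byte 0)
Byte[3]=D9: 2-byte lead, need 1 cont bytes. acc=0x19
Byte[4]=85: continuation. acc=(acc<<6)|0x05=0x645
Completed: cp=U+0645 (starts at byte 3)
Byte[5]=E2: 3-byte lead, need 2 cont bytes. acc=0x2
Byte[6]=98: continuation. acc=(acc<<6)|0x18=0x98
Byte[7]=A7: continuation. acc=(acc<<6)|0x27=0x2627
Completed: cp=U+2627 (starts at byte 5)
Byte[8]=35: 1-byte ASCII. cp=U+0035
Byte[9]=D0: 2-byte lead, need 1 cont bytes. acc=0x10
Byte[10]=81: continuation. acc=(acc<<6)|0x01=0x401
Completed: cp=U+0401 (starts at byte 9)
Byte[11]=EE: 3-byte lead, need 2 cont bytes. acc=0xE
Byte[12]=AA: continuation. acc=(acc<<6)|0x2A=0x3AA
Byte[13]=8C: continuation. acc=(acc<<6)|0x0C=0xEA8C
Completed: cp=U+EA8C (starts at byte 11)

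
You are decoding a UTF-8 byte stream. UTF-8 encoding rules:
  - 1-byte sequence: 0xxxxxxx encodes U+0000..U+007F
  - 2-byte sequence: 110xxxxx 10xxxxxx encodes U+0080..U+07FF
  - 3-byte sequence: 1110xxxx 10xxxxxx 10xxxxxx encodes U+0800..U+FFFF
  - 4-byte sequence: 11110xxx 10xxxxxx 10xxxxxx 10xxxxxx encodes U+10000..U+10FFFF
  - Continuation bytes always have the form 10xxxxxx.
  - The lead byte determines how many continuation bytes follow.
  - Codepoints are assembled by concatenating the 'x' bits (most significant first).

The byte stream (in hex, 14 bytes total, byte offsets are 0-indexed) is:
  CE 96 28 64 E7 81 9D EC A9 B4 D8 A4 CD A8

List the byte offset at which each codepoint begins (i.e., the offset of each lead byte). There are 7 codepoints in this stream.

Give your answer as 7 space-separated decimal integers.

Answer: 0 2 3 4 7 10 12

Derivation:
Byte[0]=CE: 2-byte lead, need 1 cont bytes. acc=0xE
Byte[1]=96: continuation. acc=(acc<<6)|0x16=0x396
Completed: cp=U+0396 (starts at byte 0)
Byte[2]=28: 1-byte ASCII. cp=U+0028
Byte[3]=64: 1-byte ASCII. cp=U+0064
Byte[4]=E7: 3-byte lead, need 2 cont bytes. acc=0x7
Byte[5]=81: continuation. acc=(acc<<6)|0x01=0x1C1
Byte[6]=9D: continuation. acc=(acc<<6)|0x1D=0x705D
Completed: cp=U+705D (starts at byte 4)
Byte[7]=EC: 3-byte lead, need 2 cont bytes. acc=0xC
Byte[8]=A9: continuation. acc=(acc<<6)|0x29=0x329
Byte[9]=B4: continuation. acc=(acc<<6)|0x34=0xCA74
Completed: cp=U+CA74 (starts at byte 7)
Byte[10]=D8: 2-byte lead, need 1 cont bytes. acc=0x18
Byte[11]=A4: continuation. acc=(acc<<6)|0x24=0x624
Completed: cp=U+0624 (starts at byte 10)
Byte[12]=CD: 2-byte lead, need 1 cont bytes. acc=0xD
Byte[13]=A8: continuation. acc=(acc<<6)|0x28=0x368
Completed: cp=U+0368 (starts at byte 12)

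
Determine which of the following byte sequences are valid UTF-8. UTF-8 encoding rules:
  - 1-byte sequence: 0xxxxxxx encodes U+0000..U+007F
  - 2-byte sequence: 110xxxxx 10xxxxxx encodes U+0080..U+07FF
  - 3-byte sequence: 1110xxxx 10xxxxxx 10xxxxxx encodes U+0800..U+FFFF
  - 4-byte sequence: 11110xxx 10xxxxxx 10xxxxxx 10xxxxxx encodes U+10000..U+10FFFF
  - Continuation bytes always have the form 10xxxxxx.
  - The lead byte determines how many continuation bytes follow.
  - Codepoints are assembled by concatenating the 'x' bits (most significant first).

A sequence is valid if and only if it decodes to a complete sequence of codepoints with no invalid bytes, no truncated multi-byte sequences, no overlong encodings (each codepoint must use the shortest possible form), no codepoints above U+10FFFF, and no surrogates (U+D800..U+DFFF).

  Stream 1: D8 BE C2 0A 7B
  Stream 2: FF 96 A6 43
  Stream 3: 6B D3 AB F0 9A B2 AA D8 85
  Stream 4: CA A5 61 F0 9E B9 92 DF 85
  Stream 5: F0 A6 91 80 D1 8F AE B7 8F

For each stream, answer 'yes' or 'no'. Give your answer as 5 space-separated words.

Answer: no no yes yes no

Derivation:
Stream 1: error at byte offset 3. INVALID
Stream 2: error at byte offset 0. INVALID
Stream 3: decodes cleanly. VALID
Stream 4: decodes cleanly. VALID
Stream 5: error at byte offset 6. INVALID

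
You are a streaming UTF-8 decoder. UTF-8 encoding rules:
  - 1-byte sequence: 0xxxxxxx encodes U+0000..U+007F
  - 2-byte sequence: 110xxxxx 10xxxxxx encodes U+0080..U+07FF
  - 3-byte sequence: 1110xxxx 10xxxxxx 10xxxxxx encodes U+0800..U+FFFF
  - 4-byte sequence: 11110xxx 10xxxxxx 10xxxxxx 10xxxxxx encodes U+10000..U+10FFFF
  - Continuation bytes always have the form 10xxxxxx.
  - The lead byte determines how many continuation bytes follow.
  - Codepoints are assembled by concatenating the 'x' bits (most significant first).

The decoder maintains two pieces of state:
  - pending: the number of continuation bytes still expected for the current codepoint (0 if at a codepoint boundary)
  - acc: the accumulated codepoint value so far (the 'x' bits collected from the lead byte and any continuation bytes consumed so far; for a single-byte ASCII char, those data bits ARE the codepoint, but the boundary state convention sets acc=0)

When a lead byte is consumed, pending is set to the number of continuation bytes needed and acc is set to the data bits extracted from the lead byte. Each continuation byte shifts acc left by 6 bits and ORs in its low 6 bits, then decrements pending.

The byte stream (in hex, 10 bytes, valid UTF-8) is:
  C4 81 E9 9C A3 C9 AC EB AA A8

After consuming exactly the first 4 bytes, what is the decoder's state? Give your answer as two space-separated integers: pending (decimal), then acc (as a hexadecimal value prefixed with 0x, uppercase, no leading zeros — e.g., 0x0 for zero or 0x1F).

Answer: 1 0x25C

Derivation:
Byte[0]=C4: 2-byte lead. pending=1, acc=0x4
Byte[1]=81: continuation. acc=(acc<<6)|0x01=0x101, pending=0
Byte[2]=E9: 3-byte lead. pending=2, acc=0x9
Byte[3]=9C: continuation. acc=(acc<<6)|0x1C=0x25C, pending=1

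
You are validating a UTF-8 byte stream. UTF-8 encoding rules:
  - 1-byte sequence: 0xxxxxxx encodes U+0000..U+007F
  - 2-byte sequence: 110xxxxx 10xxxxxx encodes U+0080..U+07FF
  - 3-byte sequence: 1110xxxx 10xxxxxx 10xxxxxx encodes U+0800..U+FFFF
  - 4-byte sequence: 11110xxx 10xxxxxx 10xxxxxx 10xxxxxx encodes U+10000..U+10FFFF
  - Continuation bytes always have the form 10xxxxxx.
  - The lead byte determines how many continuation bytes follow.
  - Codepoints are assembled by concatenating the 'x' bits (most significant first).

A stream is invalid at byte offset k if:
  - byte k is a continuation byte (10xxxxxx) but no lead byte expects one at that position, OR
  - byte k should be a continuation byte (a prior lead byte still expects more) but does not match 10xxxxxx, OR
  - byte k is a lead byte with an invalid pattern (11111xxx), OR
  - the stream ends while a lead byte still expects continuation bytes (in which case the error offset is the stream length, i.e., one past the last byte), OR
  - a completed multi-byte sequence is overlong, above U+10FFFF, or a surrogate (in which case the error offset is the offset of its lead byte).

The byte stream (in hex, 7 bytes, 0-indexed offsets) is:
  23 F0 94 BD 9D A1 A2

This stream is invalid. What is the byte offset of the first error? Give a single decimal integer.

Answer: 5

Derivation:
Byte[0]=23: 1-byte ASCII. cp=U+0023
Byte[1]=F0: 4-byte lead, need 3 cont bytes. acc=0x0
Byte[2]=94: continuation. acc=(acc<<6)|0x14=0x14
Byte[3]=BD: continuation. acc=(acc<<6)|0x3D=0x53D
Byte[4]=9D: continuation. acc=(acc<<6)|0x1D=0x14F5D
Completed: cp=U+14F5D (starts at byte 1)
Byte[5]=A1: INVALID lead byte (not 0xxx/110x/1110/11110)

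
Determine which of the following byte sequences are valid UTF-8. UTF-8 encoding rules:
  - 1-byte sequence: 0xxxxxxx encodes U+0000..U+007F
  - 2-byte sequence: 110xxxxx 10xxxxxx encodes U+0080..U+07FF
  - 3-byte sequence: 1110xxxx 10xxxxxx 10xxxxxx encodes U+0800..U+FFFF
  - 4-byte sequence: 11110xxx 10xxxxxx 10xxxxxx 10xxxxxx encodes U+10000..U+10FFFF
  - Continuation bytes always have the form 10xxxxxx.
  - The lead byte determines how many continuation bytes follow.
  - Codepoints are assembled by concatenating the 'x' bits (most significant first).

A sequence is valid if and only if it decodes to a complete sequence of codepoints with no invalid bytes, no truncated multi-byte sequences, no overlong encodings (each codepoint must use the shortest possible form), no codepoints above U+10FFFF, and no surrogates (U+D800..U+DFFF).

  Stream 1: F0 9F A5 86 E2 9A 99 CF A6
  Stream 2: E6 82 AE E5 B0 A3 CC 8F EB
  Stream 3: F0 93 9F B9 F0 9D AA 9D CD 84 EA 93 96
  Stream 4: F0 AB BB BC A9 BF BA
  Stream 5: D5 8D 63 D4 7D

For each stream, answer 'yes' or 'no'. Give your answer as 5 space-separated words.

Stream 1: decodes cleanly. VALID
Stream 2: error at byte offset 9. INVALID
Stream 3: decodes cleanly. VALID
Stream 4: error at byte offset 4. INVALID
Stream 5: error at byte offset 4. INVALID

Answer: yes no yes no no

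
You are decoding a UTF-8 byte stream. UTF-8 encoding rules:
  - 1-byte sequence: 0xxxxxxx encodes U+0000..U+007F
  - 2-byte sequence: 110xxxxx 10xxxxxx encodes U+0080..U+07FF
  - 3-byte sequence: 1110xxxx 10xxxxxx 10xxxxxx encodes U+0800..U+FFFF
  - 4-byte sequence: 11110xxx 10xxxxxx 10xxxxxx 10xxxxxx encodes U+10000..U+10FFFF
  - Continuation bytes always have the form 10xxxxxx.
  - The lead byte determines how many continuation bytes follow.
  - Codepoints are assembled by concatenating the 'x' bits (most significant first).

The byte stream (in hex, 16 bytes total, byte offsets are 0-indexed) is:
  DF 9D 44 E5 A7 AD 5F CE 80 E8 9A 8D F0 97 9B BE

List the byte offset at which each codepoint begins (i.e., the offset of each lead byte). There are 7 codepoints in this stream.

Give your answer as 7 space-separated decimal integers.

Byte[0]=DF: 2-byte lead, need 1 cont bytes. acc=0x1F
Byte[1]=9D: continuation. acc=(acc<<6)|0x1D=0x7DD
Completed: cp=U+07DD (starts at byte 0)
Byte[2]=44: 1-byte ASCII. cp=U+0044
Byte[3]=E5: 3-byte lead, need 2 cont bytes. acc=0x5
Byte[4]=A7: continuation. acc=(acc<<6)|0x27=0x167
Byte[5]=AD: continuation. acc=(acc<<6)|0x2D=0x59ED
Completed: cp=U+59ED (starts at byte 3)
Byte[6]=5F: 1-byte ASCII. cp=U+005F
Byte[7]=CE: 2-byte lead, need 1 cont bytes. acc=0xE
Byte[8]=80: continuation. acc=(acc<<6)|0x00=0x380
Completed: cp=U+0380 (starts at byte 7)
Byte[9]=E8: 3-byte lead, need 2 cont bytes. acc=0x8
Byte[10]=9A: continuation. acc=(acc<<6)|0x1A=0x21A
Byte[11]=8D: continuation. acc=(acc<<6)|0x0D=0x868D
Completed: cp=U+868D (starts at byte 9)
Byte[12]=F0: 4-byte lead, need 3 cont bytes. acc=0x0
Byte[13]=97: continuation. acc=(acc<<6)|0x17=0x17
Byte[14]=9B: continuation. acc=(acc<<6)|0x1B=0x5DB
Byte[15]=BE: continuation. acc=(acc<<6)|0x3E=0x176FE
Completed: cp=U+176FE (starts at byte 12)

Answer: 0 2 3 6 7 9 12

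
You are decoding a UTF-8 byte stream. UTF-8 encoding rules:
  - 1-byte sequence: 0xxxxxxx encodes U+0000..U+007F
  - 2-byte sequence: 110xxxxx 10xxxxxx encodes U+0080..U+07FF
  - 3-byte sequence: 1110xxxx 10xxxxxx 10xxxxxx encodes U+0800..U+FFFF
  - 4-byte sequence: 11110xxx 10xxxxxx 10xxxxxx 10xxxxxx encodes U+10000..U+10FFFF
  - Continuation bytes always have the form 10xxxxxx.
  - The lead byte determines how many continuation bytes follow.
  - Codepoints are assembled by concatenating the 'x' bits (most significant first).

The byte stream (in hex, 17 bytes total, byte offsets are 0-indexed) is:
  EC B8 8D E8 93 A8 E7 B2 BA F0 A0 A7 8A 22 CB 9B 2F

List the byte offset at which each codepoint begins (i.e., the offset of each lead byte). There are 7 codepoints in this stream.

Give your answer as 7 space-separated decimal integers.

Answer: 0 3 6 9 13 14 16

Derivation:
Byte[0]=EC: 3-byte lead, need 2 cont bytes. acc=0xC
Byte[1]=B8: continuation. acc=(acc<<6)|0x38=0x338
Byte[2]=8D: continuation. acc=(acc<<6)|0x0D=0xCE0D
Completed: cp=U+CE0D (starts at byte 0)
Byte[3]=E8: 3-byte lead, need 2 cont bytes. acc=0x8
Byte[4]=93: continuation. acc=(acc<<6)|0x13=0x213
Byte[5]=A8: continuation. acc=(acc<<6)|0x28=0x84E8
Completed: cp=U+84E8 (starts at byte 3)
Byte[6]=E7: 3-byte lead, need 2 cont bytes. acc=0x7
Byte[7]=B2: continuation. acc=(acc<<6)|0x32=0x1F2
Byte[8]=BA: continuation. acc=(acc<<6)|0x3A=0x7CBA
Completed: cp=U+7CBA (starts at byte 6)
Byte[9]=F0: 4-byte lead, need 3 cont bytes. acc=0x0
Byte[10]=A0: continuation. acc=(acc<<6)|0x20=0x20
Byte[11]=A7: continuation. acc=(acc<<6)|0x27=0x827
Byte[12]=8A: continuation. acc=(acc<<6)|0x0A=0x209CA
Completed: cp=U+209CA (starts at byte 9)
Byte[13]=22: 1-byte ASCII. cp=U+0022
Byte[14]=CB: 2-byte lead, need 1 cont bytes. acc=0xB
Byte[15]=9B: continuation. acc=(acc<<6)|0x1B=0x2DB
Completed: cp=U+02DB (starts at byte 14)
Byte[16]=2F: 1-byte ASCII. cp=U+002F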